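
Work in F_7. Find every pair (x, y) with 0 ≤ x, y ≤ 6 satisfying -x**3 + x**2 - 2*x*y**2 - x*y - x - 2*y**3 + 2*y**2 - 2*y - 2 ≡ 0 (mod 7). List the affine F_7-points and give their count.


Affine F_7-points: {(0, 2), (6, 5)}; count = 2.

For each of the 49 pairs (x, y) ∈ F_7², evaluate f(x, y) mod 7. Record the zeros.
  x = 0: [0↦5, 1↦3, 2↦0, 3↦5, 4↦6, 5↦5, 6↦4]  zeros at y ∈ {2}
  x = 1: [0↦4, 1↦6, 2↦3, 3↦4, 4↦4, 5↦5, 6↦2]  zeros at y ∈ ∅
  x = 2: [0↦6, 1↦5, 2↦2, 3↦6, 4↦5, 5↦1, 6↦3]  zeros at y ∈ ∅
  x = 3: [0↦5, 1↦1, 2↦5, 3↦5, 4↦3, 5↦1, 6↦1]  zeros at y ∈ ∅
  x = 4: [0↦2, 1↦2, 2↦6, 3↦2, 4↦6, 5↦6, 6↦4]  zeros at y ∈ ∅
  x = 5: [0↦5, 1↦2, 2↦6, 3↦5, 4↦1, 5↦3, 6↦6]  zeros at y ∈ ∅
  x = 6: [0↦1, 1↦2, 2↦6, 3↦1, 4↦3, 5↦0, 6↦1]  zeros at y ∈ {5}
Collecting zeros: affine points = {(0, 2), (6, 5)}.
Total count |C(F_7)_aff| = 2.


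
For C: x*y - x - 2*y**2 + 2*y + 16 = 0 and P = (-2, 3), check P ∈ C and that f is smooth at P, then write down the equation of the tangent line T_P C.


Tangent line at P: 2*x - 12*y + 40 = 0.

Step 1: f(-2, 3) = 0, so P lies on C.
Step 2: partial derivatives
  f_x(x, y) = y - 1, f_y(x, y) = x - 4*y + 2.
  f_x(P) = 2, f_y(P) = -12 (gradient nonzero, so P is smooth).
Step 3: tangent line at P: 2·(x − -2) + -12·(y − 3) = 0.
Expanding: 2*x - 12*y + 40 = 0.


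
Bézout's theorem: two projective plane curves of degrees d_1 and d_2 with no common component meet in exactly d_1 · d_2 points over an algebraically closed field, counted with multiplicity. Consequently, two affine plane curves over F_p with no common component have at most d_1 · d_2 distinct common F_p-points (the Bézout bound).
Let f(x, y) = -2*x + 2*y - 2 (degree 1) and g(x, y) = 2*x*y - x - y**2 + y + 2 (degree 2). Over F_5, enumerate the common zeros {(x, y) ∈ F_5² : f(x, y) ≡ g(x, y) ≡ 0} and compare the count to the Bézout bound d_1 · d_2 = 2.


Common zeros: ∅; count = 0; Bézout bound = 2.

deg(f) = 1, deg(g) = 2, so Bézout bound = 2.
Scan x ∈ F_5. For each x, list the y ∈ F_5 with f(x, y) ≡ 0 and those with g(x, y) ≡ 0 (mod 5); the common zeros in that column are the intersection.
  x = 0: f ≡ 0 at y ∈ {1}; g ≡ 0 at y ∈ {2, 4}; common: ∅.
  x = 1: f ≡ 0 at y ∈ {2}; g ≡ 0 at y ∈ ∅; common: ∅.
  x = 2: f ≡ 0 at y ∈ {3}; g ≡ 0 at y ∈ {0}; common: ∅.
  x = 3: f ≡ 0 at y ∈ {4}; g ≡ 0 at y ∈ {1}; common: ∅.
  x = 4: f ≡ 0 at y ∈ {0}; g ≡ 0 at y ∈ ∅; common: ∅.
Collecting: common zeros = ∅, so the count is 0.
Comparison with the Bézout bound: 0 ≤ 2 = deg(f)·deg(g), as expected for curves with no common component (the affine F_5-count falls short of the bound because intersections may lie at infinity, over extension fields, or carry multiplicity).


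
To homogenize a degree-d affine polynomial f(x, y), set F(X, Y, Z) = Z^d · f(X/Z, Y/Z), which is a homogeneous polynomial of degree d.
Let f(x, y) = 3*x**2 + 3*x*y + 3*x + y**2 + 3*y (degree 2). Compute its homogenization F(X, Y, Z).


F(X, Y, Z) = 3*X**2 + 3*X*Y + 3*X*Z + Y**2 + 3*Y*Z

deg(f) = 2.
Substitute x = X/Z, y = Y/Z into f, then multiply by Z^2.
  monomial 3·x^2·y^0 ↦ 3·X^2·Y^0·Z^0.
  monomial 3·x^1·y^1 ↦ 3·X^1·Y^1·Z^0.
  monomial 3·x^1·y^0 ↦ 3·X^1·Y^0·Z^1.
  monomial 1·x^0·y^2 ↦ 1·X^0·Y^2·Z^0.
  monomial 3·x^0·y^1 ↦ 3·X^0·Y^1·Z^1.
Collecting: F(X, Y, Z) = 3*X**2 + 3*X*Y + 3*X*Z + Y**2 + 3*Y*Z.


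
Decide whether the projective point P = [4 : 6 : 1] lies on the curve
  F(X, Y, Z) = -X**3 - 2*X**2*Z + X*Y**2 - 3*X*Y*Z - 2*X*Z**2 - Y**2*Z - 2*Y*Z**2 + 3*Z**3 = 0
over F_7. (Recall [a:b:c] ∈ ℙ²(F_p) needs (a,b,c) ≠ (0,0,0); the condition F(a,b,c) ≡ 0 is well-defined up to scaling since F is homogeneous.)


F(4,6,1) ≡ 0 (mod 7); P is on the curve.

Evaluate F(4, 6, 1) term-by-term (mod 7).
  -X**3 ↦ -1·64·1·1 = -64
  -2*X**2*Z ↦ -2·16·1·1 = -32
  X*Y**2 ↦ 1·4·36·1 = 144
  -3*X*Y*Z ↦ -3·4·6·1 = -72
  -2*X*Z**2 ↦ -2·4·1·1 = -8
  -Y**2*Z ↦ -1·1·36·1 = -36
  -2*Y*Z**2 ↦ -2·1·6·1 = -12
  3*Z**3 ↦ 3·1·1·1 = 3
Sum: F(4, 6, 1) = (-64) + (-32) + (144) + (-72) + (-8) + (-36) + (-12) + (3) = -77.
Reducing mod 7: -77 ≡ 0 (mod 7).
Since F(a, b, c) ≡ 0 (mod 7), P lies on the curve.


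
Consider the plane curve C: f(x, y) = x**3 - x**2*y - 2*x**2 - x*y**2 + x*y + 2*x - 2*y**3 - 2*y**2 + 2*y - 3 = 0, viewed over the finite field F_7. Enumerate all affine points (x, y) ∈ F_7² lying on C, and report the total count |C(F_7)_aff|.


Affine F_7-points: {(1, 3), (4, 5), (6, 2), (6, 6)}; count = 4.

For each of the 49 pairs (x, y) ∈ F_7², evaluate f(x, y) mod 7. Record the zeros.
  x = 0: [0↦4, 1↦2, 2↦5, 3↦1, 4↦6, 5↦1, 6↦2]  zeros at y ∈ ∅
  x = 1: [0↦5, 1↦2, 2↦2, 3↦0, 4↦5, 5↦5, 6↦2]  zeros at y ∈ {3}
  x = 2: [0↦1, 1↦2, 2↦4, 3↦2, 4↦5, 5↦1, 6↦6]  zeros at y ∈ ∅
  x = 3: [0↦5, 1↦1, 2↦3, 3↦6, 4↦5, 5↦2, 6↦6]  zeros at y ∈ ∅
  x = 4: [0↦2, 1↦5, 2↦5, 3↦4, 4↦4, 5↦0, 6↦1]  zeros at y ∈ {5}
  x = 5: [0↦5, 1↦6, 2↦2, 3↦2, 4↦1, 5↦1, 6↦4]  zeros at y ∈ ∅
  x = 6: [0↦6, 1↦3, 2↦0, 3↦6, 4↦2, 5↦4, 6↦0]  zeros at y ∈ {2, 6}
Collecting zeros: affine points = {(1, 3), (4, 5), (6, 2), (6, 6)}.
Total count |C(F_7)_aff| = 4.


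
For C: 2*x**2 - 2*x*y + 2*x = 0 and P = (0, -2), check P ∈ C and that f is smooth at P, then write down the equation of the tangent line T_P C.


Tangent line at P: 6*x = 0.

Step 1: f(0, -2) = 0, so P lies on C.
Step 2: partial derivatives
  f_x(x, y) = 4*x - 2*y + 2, f_y(x, y) = -2*x.
  f_x(P) = 6, f_y(P) = 0 (gradient nonzero, so P is smooth).
Step 3: tangent line at P: 6·(x − 0) + 0·(y − -2) = 0.
Expanding: 6*x = 0.


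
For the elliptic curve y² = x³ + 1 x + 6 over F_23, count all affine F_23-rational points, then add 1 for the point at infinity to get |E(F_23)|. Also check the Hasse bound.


Affine points = {(0, 11), (0, 12), (1, 10), (1, 13), (2, 4), (2, 19), (3, 6), (3, 17), (9, 10), (9, 13), (10, 2), (10, 21), (13, 10), (13, 13), (14, 2), (14, 21), (16, 1), (16, 22), (22, 2), (22, 21)}; affine count = 20; |E(F_23)| = 21.

Discriminant check: Δ ∝ 4a³ + 27b² = 4·1³ + 27·6² = 4·1 + 27·36 ≡ 10 (mod 23). Nonzero ⇒ E is nonsingular.
For each x ∈ F_23, compute rhs = x³ + 1·x + 6 mod 23, then count y ∈ F_23 with y² ≡ rhs.
  x = 0: rhs = 6, matching y values: 11, 12 (2 points).
  x = 1: rhs = 8, matching y values: 10, 13 (2 points).
  x = 2: rhs = 16, matching y values: 4, 19 (2 points).
  x = 3: rhs = 13, matching y values: 6, 17 (2 points).
  x = 4: rhs = 5, matching y values: none (0 points).
  x = 5: rhs = 21, matching y values: none (0 points).
  x = 6: rhs = 21, matching y values: none (0 points).
  x = 7: rhs = 11, matching y values: none (0 points).
  x = 8: rhs = 20, matching y values: none (0 points).
  x = 9: rhs = 8, matching y values: 10, 13 (2 points).
  x = 10: rhs = 4, matching y values: 2, 21 (2 points).
  x = 11: rhs = 14, matching y values: none (0 points).
  x = 12: rhs = 21, matching y values: none (0 points).
  x = 13: rhs = 8, matching y values: 10, 13 (2 points).
  x = 14: rhs = 4, matching y values: 2, 21 (2 points).
  x = 15: rhs = 15, matching y values: none (0 points).
  x = 16: rhs = 1, matching y values: 1, 22 (2 points).
  x = 17: rhs = 14, matching y values: none (0 points).
  x = 18: rhs = 14, matching y values: none (0 points).
  x = 19: rhs = 7, matching y values: none (0 points).
  x = 20: rhs = 22, matching y values: none (0 points).
  x = 21: rhs = 19, matching y values: none (0 points).
  x = 22: rhs = 4, matching y values: 2, 21 (2 points).
Total affine count: 20.
Full point count |E(F_23)| = 20 + 1 = 21.
Hasse bound: |21 − (23+1)| = |-3| = 3 ≤ 2√23 ≈ 9.5917 ✓.


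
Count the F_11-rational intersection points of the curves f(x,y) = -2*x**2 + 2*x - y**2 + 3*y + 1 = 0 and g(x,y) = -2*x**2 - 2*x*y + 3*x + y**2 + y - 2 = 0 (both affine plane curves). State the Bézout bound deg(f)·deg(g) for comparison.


Common zeros: {(3, 0)}; count = 1; Bézout bound = 4.

deg(f) = 2, deg(g) = 2, so Bézout bound = 4.
Scan x ∈ F_11. For each x, list the y ∈ F_11 with f(x, y) ≡ 0 and those with g(x, y) ≡ 0 (mod 11); the common zeros in that column are the intersection.
  x = 0: f ≡ 0 at y ∈ ∅; g ≡ 0 at y ∈ {1, 9}; common: ∅.
  x = 1: f ≡ 0 at y ∈ ∅; g ≡ 0 at y ∈ {4, 8}; common: ∅.
  x = 2: f ≡ 0 at y ∈ ∅; g ≡ 0 at y ∈ {4, 10}; common: ∅.
  x = 3: f ≡ 0 at y ∈ {0, 3}; g ≡ 0 at y ∈ {0, 5}; common: {0}.
  x = 4: f ≡ 0 at y ∈ {5, 9}; g ≡ 0 at y ∈ {0, 7}; common: ∅.
  x = 5: f ≡ 0 at y ∈ ∅; g ≡ 0 at y ∈ {3, 6}; common: ∅.
  x = 6: f ≡ 0 at y ∈ {6, 8}; g ≡ 0 at y ∈ {1, 10}; common: ∅.
  x = 7: f ≡ 0 at y ∈ ∅; g ≡ 0 at y ∈ {6, 7}; common: ∅.
  x = 8: f ≡ 0 at y ∈ {5, 9}; g ≡ 0 at y ∈ {2}; common: ∅.
  x = 9: f ≡ 0 at y ∈ {0, 3}; g ≡ 0 at y ∈ {8, 9}; common: ∅.
  x = 10: f ≡ 0 at y ∈ ∅; g ≡ 0 at y ∈ {3, 5}; common: ∅.
Collecting: common zeros = {(3, 0)}, so the count is 1.
Comparison with the Bézout bound: 1 ≤ 4 = deg(f)·deg(g), as expected for curves with no common component (the affine F_11-count falls short of the bound because intersections may lie at infinity, over extension fields, or carry multiplicity).


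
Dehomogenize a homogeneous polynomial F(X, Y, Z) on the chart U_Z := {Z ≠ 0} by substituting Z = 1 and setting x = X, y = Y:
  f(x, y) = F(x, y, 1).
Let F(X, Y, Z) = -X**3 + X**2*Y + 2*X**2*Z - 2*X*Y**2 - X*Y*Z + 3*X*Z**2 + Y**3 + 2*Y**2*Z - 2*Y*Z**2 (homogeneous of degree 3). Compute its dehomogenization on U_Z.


f(x, y) = -x**3 + x**2*y + 2*x**2 - 2*x*y**2 - x*y + 3*x + y**3 + 2*y**2 - 2*y

On U_Z we set Z = 1. Each monomial c·X^i·Y^j·Z^k in F becomes c·x^i·y^j·1^k = c·x^i·y^j.
Substituting Z = 1: F(X, Y, 1) = -x**3 + x**2*y + 2*x**2 - 2*x*y**2 - x*y + 3*x + y**3 + 2*y**2 - 2*y.
Note: deg(f) ≤ deg(F) = 3; strict inequality happens when F is divisible by Z (lost terms).


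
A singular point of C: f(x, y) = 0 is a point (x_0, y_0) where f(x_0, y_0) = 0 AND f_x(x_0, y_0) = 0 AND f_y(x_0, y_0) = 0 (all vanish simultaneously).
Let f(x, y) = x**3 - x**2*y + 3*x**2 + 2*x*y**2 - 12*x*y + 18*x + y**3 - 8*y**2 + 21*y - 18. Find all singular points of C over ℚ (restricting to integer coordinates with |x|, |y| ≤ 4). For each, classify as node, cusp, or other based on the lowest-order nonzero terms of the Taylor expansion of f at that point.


Singular points: {(0, 3)}; classification: cusp.

Compute partial derivatives:
  f_x = 3*x**2 - 2*x*y + 6*x + 2*y**2 - 12*y + 18.
  f_y = -x**2 + 4*x*y - 12*x + 3*y**2 - 16*y + 21.
Scan x_0 ∈ {−4, ..., 4}. For each x_0, f_y(x_0, y) is a polynomial in y; find its integer roots y ∈ {−4, ..., 4}, then test f_x and f at those candidates.
  x = -4: f_y(-4, y) = 3*y**2 - 32*y + 53; no integer root y with |y| ≤ 4.
  x = -3: f_y(-3, y) = 3*y**2 - 28*y + 48; no integer root y with |y| ≤ 4.
  x = -2: f_y(-2, y) = 3*y**2 - 24*y + 41; no integer root y with |y| ≤ 4.
  x = -1: f_y(-1, y) = 3*y**2 - 20*y + 32; vanishes at y ∈ {4}. (-1, 4): f_x = 7 ≠ 0.
  x = 0: f_y(0, y) = 3*y**2 - 16*y + 21; vanishes at y ∈ {3}. (0, 3): f_x = 0, f = 0 — SINGULAR.
  x = 1: f_y(1, y) = 3*y**2 - 12*y + 8; no integer root y with |y| ≤ 4.
  x = 2: f_y(2, y) = 3*y**2 - 8*y - 7; no integer root y with |y| ≤ 4.
  x = 3: f_y(3, y) = 3*y**2 - 4*y - 24; no integer root y with |y| ≤ 4.
  x = 4: f_y(4, y) = 3*y**2 - 43; no integer root y with |y| ≤ 4.
Only singular point on the grid: (0, 3).
Classify: substitute x = 0 + u, y = 3 + v and expand: f = u**3 - u**2*v + 2*u*v**2 + v**3 + v**2.
No constant or linear terms (consistent with a singular point). Quadratic part: v**2. Cubic part: u**3 - u**2*v + 2*u*v**2 + v**3.
The quadratic part v**2 is a perfect square, so there is a single (double) tangent line v = 0, i.e. y = 3. Restricting the cubic part to that line (v = 0) leaves u**3 ≠ 0, so f is not divisible by v and the branch is v² ≈ -u**3 to lowest order — this is a cusp.
Classification: cusp.


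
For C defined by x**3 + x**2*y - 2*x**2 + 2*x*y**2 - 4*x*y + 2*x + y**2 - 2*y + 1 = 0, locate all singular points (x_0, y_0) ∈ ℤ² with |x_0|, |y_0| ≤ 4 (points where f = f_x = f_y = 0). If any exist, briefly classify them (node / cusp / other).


Singular points: {(0, 1)}; classification: node.

Compute partial derivatives:
  f_x = 3*x**2 + 2*x*y - 4*x + 2*y**2 - 4*y + 2.
  f_y = x**2 + 4*x*y - 4*x + 2*y - 2.
Scan x_0 ∈ {−4, ..., 4}. For each x_0, f_y(x_0, y) is a polynomial in y; find its integer roots y ∈ {−4, ..., 4}, then test f_x and f at those candidates.
  x = -4: f_y(-4, y) = 30 - 14*y; no integer root y with |y| ≤ 4.
  x = -3: f_y(-3, y) = 19 - 10*y; no integer root y with |y| ≤ 4.
  x = -2: f_y(-2, y) = 10 - 6*y; no integer root y with |y| ≤ 4.
  x = -1: f_y(-1, y) = 3 - 2*y; no integer root y with |y| ≤ 4.
  x = 0: f_y(0, y) = 2*y - 2; vanishes at y ∈ {1}. (0, 1): f_x = 0, f = 0 — SINGULAR.
  x = 1: f_y(1, y) = 6*y - 5; no integer root y with |y| ≤ 4.
  x = 2: f_y(2, y) = 10*y - 6; no integer root y with |y| ≤ 4.
  x = 3: f_y(3, y) = 14*y - 5; no integer root y with |y| ≤ 4.
  x = 4: f_y(4, y) = 18*y - 2; no integer root y with |y| ≤ 4.
Only singular point on the grid: (0, 1).
Classify: substitute x = 0 + u, y = 1 + v and expand: f = u**3 + u**2*v - u**2 + 2*u*v**2 + v**2.
No constant or linear terms (consistent with a singular point). Quadratic part: -u**2 + v**2. Cubic part: u**3 + u**2*v + 2*u*v**2.
The quadratic part v**2 - u**2 = (v − u)(v + u) splits into two distinct linear factors, so there are two distinct tangent lines y − 1 = ±(x − 0) — this is a node (ordinary double point).
Classification: node.


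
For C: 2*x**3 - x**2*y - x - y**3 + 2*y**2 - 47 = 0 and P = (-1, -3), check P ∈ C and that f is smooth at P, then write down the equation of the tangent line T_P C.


Tangent line at P: -x - 40*y - 121 = 0.

Step 1: f(-1, -3) = 0, so P lies on C.
Step 2: partial derivatives
  f_x(x, y) = 6*x**2 - 2*x*y - 1, f_y(x, y) = -x**2 - 3*y**2 + 4*y.
  f_x(P) = -1, f_y(P) = -40 (gradient nonzero, so P is smooth).
Step 3: tangent line at P: -1·(x − -1) + -40·(y − -3) = 0.
Expanding: -x - 40*y - 121 = 0.


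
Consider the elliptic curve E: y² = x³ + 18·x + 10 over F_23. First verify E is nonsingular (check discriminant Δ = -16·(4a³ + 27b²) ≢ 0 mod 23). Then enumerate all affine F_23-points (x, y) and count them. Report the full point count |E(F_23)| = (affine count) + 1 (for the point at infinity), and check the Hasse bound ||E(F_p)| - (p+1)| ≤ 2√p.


Affine points = {(1, 11), (1, 12), (2, 10), (2, 13), (4, 10), (4, 13), (5, 8), (5, 15), (6, 9), (6, 14), (9, 2), (9, 21), (13, 7), (13, 16), (14, 4), (14, 19), (16, 1), (16, 22), (17, 10), (17, 13), (18, 5), (18, 18), (19, 9), (19, 14), (21, 9), (21, 14)}; affine count = 26; |E(F_23)| = 27.

Discriminant check: Δ ∝ 4a³ + 27b² = 4·18³ + 27·10² = 4·5832 + 27·100 ≡ 15 (mod 23). Nonzero ⇒ E is nonsingular.
For each x ∈ F_23, compute rhs = x³ + 18·x + 10 mod 23, then count y ∈ F_23 with y² ≡ rhs.
  x = 0: rhs = 10, matching y values: none (0 points).
  x = 1: rhs = 6, matching y values: 11, 12 (2 points).
  x = 2: rhs = 8, matching y values: 10, 13 (2 points).
  x = 3: rhs = 22, matching y values: none (0 points).
  x = 4: rhs = 8, matching y values: 10, 13 (2 points).
  x = 5: rhs = 18, matching y values: 8, 15 (2 points).
  x = 6: rhs = 12, matching y values: 9, 14 (2 points).
  x = 7: rhs = 19, matching y values: none (0 points).
  x = 8: rhs = 22, matching y values: none (0 points).
  x = 9: rhs = 4, matching y values: 2, 21 (2 points).
  x = 10: rhs = 17, matching y values: none (0 points).
  x = 11: rhs = 21, matching y values: none (0 points).
  x = 12: rhs = 22, matching y values: none (0 points).
  x = 13: rhs = 3, matching y values: 7, 16 (2 points).
  x = 14: rhs = 16, matching y values: 4, 19 (2 points).
  x = 15: rhs = 21, matching y values: none (0 points).
  x = 16: rhs = 1, matching y values: 1, 22 (2 points).
  x = 17: rhs = 8, matching y values: 10, 13 (2 points).
  x = 18: rhs = 2, matching y values: 5, 18 (2 points).
  x = 19: rhs = 12, matching y values: 9, 14 (2 points).
  x = 20: rhs = 21, matching y values: none (0 points).
  x = 21: rhs = 12, matching y values: 9, 14 (2 points).
  x = 22: rhs = 14, matching y values: none (0 points).
Total affine count: 26.
Full point count |E(F_23)| = 26 + 1 = 27.
Hasse bound: |27 − (23+1)| = |3| = 3 ≤ 2√23 ≈ 9.5917 ✓.


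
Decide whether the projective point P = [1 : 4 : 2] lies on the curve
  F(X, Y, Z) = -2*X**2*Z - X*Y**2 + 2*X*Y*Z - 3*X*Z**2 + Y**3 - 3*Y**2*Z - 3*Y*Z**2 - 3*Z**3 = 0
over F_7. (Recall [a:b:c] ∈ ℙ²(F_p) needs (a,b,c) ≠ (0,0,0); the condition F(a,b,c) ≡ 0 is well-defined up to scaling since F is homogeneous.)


F(1,4,2) ≡ 6 (mod 7); P is NOT on the curve.

Evaluate F(1, 4, 2) term-by-term (mod 7).
  -2*X**2*Z ↦ -2·1·1·2 = -4
  -X*Y**2 ↦ -1·1·16·1 = -16
  2*X*Y*Z ↦ 2·1·4·2 = 16
  -3*X*Z**2 ↦ -3·1·1·4 = -12
  Y**3 ↦ 1·1·64·1 = 64
  -3*Y**2*Z ↦ -3·1·16·2 = -96
  -3*Y*Z**2 ↦ -3·1·4·4 = -48
  -3*Z**3 ↦ -3·1·1·8 = -24
Sum: F(1, 4, 2) = (-4) + (-16) + (16) + (-12) + (64) + (-96) + (-48) + (-24) = -120.
Reducing mod 7: -120 ≡ 6 (mod 7).
Since F(a, b, c) ≡ 6 ≠ 0 (mod 7), P does NOT lie on the curve.


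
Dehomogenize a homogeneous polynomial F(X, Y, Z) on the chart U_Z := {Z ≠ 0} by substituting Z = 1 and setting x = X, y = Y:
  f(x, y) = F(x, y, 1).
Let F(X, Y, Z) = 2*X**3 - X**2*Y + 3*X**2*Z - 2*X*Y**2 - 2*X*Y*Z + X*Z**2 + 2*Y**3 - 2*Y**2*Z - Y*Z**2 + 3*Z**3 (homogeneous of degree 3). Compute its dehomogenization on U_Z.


f(x, y) = 2*x**3 - x**2*y + 3*x**2 - 2*x*y**2 - 2*x*y + x + 2*y**3 - 2*y**2 - y + 3

On U_Z we set Z = 1. Each monomial c·X^i·Y^j·Z^k in F becomes c·x^i·y^j·1^k = c·x^i·y^j.
Substituting Z = 1: F(X, Y, 1) = 2*x**3 - x**2*y + 3*x**2 - 2*x*y**2 - 2*x*y + x + 2*y**3 - 2*y**2 - y + 3.
Note: deg(f) ≤ deg(F) = 3; strict inequality happens when F is divisible by Z (lost terms).


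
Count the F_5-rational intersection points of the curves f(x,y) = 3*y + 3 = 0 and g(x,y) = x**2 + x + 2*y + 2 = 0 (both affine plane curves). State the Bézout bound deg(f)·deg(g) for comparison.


Common zeros: {(0, 4), (4, 4)}; count = 2; Bézout bound = 2.

deg(f) = 1, deg(g) = 2, so Bézout bound = 2.
Scan x ∈ F_5. For each x, list the y ∈ F_5 with f(x, y) ≡ 0 and those with g(x, y) ≡ 0 (mod 5); the common zeros in that column are the intersection.
  x = 0: f ≡ 0 at y ∈ {4}; g ≡ 0 at y ∈ {4}; common: {4}.
  x = 1: f ≡ 0 at y ∈ {4}; g ≡ 0 at y ∈ {3}; common: ∅.
  x = 2: f ≡ 0 at y ∈ {4}; g ≡ 0 at y ∈ {1}; common: ∅.
  x = 3: f ≡ 0 at y ∈ {4}; g ≡ 0 at y ∈ {3}; common: ∅.
  x = 4: f ≡ 0 at y ∈ {4}; g ≡ 0 at y ∈ {4}; common: {4}.
Collecting: common zeros = {(0, 4), (4, 4)}, so the count is 2.
Comparison with the Bézout bound: 2 ≤ 2 = deg(f)·deg(g), as expected for curves with no common component (the bound is attained).


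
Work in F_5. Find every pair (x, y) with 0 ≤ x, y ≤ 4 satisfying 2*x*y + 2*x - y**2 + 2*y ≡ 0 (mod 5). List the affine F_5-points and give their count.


Affine F_5-points: {(0, 0), (0, 2), (1, 1), (1, 3)}; count = 4.

For each of the 25 pairs (x, y) ∈ F_5², evaluate f(x, y) mod 5. Record the zeros.
  x = 0: [0↦0, 1↦1, 2↦0, 3↦2, 4↦2]  zeros at y ∈ {0, 2}
  x = 1: [0↦2, 1↦0, 2↦1, 3↦0, 4↦2]  zeros at y ∈ {1, 3}
  x = 2: [0↦4, 1↦4, 2↦2, 3↦3, 4↦2]  zeros at y ∈ ∅
  x = 3: [0↦1, 1↦3, 2↦3, 3↦1, 4↦2]  zeros at y ∈ ∅
  x = 4: [0↦3, 1↦2, 2↦4, 3↦4, 4↦2]  zeros at y ∈ ∅
Collecting zeros: affine points = {(0, 0), (0, 2), (1, 1), (1, 3)}.
Total count |C(F_5)_aff| = 4.


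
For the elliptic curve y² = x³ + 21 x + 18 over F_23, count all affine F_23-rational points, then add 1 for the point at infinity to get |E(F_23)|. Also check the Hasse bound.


Affine points = {(0, 8), (0, 15), (3, 4), (3, 19), (5, 8), (5, 15), (7, 5), (7, 18), (8, 10), (8, 13), (9, 4), (9, 19), (10, 3), (10, 20), (11, 4), (11, 19), (13, 2), (13, 21), (18, 8), (18, 15), (19, 10), (19, 13)}; affine count = 22; |E(F_23)| = 23.

Discriminant check: Δ ∝ 4a³ + 27b² = 4·21³ + 27·18² = 4·9261 + 27·324 ≡ 22 (mod 23). Nonzero ⇒ E is nonsingular.
For each x ∈ F_23, compute rhs = x³ + 21·x + 18 mod 23, then count y ∈ F_23 with y² ≡ rhs.
  x = 0: rhs = 18, matching y values: 8, 15 (2 points).
  x = 1: rhs = 17, matching y values: none (0 points).
  x = 2: rhs = 22, matching y values: none (0 points).
  x = 3: rhs = 16, matching y values: 4, 19 (2 points).
  x = 4: rhs = 5, matching y values: none (0 points).
  x = 5: rhs = 18, matching y values: 8, 15 (2 points).
  x = 6: rhs = 15, matching y values: none (0 points).
  x = 7: rhs = 2, matching y values: 5, 18 (2 points).
  x = 8: rhs = 8, matching y values: 10, 13 (2 points).
  x = 9: rhs = 16, matching y values: 4, 19 (2 points).
  x = 10: rhs = 9, matching y values: 3, 20 (2 points).
  x = 11: rhs = 16, matching y values: 4, 19 (2 points).
  x = 12: rhs = 20, matching y values: none (0 points).
  x = 13: rhs = 4, matching y values: 2, 21 (2 points).
  x = 14: rhs = 20, matching y values: none (0 points).
  x = 15: rhs = 5, matching y values: none (0 points).
  x = 16: rhs = 11, matching y values: none (0 points).
  x = 17: rhs = 21, matching y values: none (0 points).
  x = 18: rhs = 18, matching y values: 8, 15 (2 points).
  x = 19: rhs = 8, matching y values: 10, 13 (2 points).
  x = 20: rhs = 20, matching y values: none (0 points).
  x = 21: rhs = 14, matching y values: none (0 points).
  x = 22: rhs = 19, matching y values: none (0 points).
Total affine count: 22.
Full point count |E(F_23)| = 22 + 1 = 23.
Hasse bound: |23 − (23+1)| = |-1| = 1 ≤ 2√23 ≈ 9.5917 ✓.


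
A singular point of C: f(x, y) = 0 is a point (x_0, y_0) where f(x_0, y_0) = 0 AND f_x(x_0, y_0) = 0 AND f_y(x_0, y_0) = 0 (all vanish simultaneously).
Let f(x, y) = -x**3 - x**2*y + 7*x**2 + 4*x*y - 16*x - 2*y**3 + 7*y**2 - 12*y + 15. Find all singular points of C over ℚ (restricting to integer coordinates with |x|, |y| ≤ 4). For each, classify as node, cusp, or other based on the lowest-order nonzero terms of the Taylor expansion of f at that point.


Singular points: {(2, 1)}; classification: cusp.

Compute partial derivatives:
  f_x = -3*x**2 - 2*x*y + 14*x + 4*y - 16.
  f_y = -x**2 + 4*x - 6*y**2 + 14*y - 12.
Scan x_0 ∈ {−4, ..., 4}. For each x_0, f_y(x_0, y) is a polynomial in y; find its integer roots y ∈ {−4, ..., 4}, then test f_x and f at those candidates.
  x = -4: f_y(-4, y) = -6*y**2 + 14*y - 44; no integer root y with |y| ≤ 4.
  x = -3: f_y(-3, y) = -6*y**2 + 14*y - 33; no integer root y with |y| ≤ 4.
  x = -2: f_y(-2, y) = -6*y**2 + 14*y - 24; no integer root y with |y| ≤ 4.
  x = -1: f_y(-1, y) = -6*y**2 + 14*y - 17; no integer root y with |y| ≤ 4.
  x = 0: f_y(0, y) = -6*y**2 + 14*y - 12; no integer root y with |y| ≤ 4.
  x = 1: f_y(1, y) = -6*y**2 + 14*y - 9; no integer root y with |y| ≤ 4.
  x = 2: f_y(2, y) = -6*y**2 + 14*y - 8; vanishes at y ∈ {1}. (2, 1): f_x = 0, f = 0 — SINGULAR.
  x = 3: f_y(3, y) = -6*y**2 + 14*y - 9; no integer root y with |y| ≤ 4.
  x = 4: f_y(4, y) = -6*y**2 + 14*y - 12; no integer root y with |y| ≤ 4.
Only singular point on the grid: (2, 1).
Classify: substitute x = 2 + u, y = 1 + v and expand: f = -u**3 - u**2*v - 2*v**3 + v**2.
No constant or linear terms (consistent with a singular point). Quadratic part: v**2. Cubic part: -u**3 - u**2*v - 2*v**3.
The quadratic part v**2 is a perfect square, so there is a single (double) tangent line v = 0, i.e. y = 1. Restricting the cubic part to that line (v = 0) leaves -u**3 ≠ 0, so f is not divisible by v and the branch is v² ≈ u**3 to lowest order — this is a cusp.
Classification: cusp.


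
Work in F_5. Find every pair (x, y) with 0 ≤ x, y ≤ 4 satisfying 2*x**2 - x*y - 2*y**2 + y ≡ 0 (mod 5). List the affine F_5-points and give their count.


Affine F_5-points: {(0, 0), (0, 3), (1, 1), (1, 4), (2, 1), (4, 3)}; count = 6.

For each of the 25 pairs (x, y) ∈ F_5², evaluate f(x, y) mod 5. Record the zeros.
  x = 0: [0↦0, 1↦4, 2↦4, 3↦0, 4↦2]  zeros at y ∈ {0, 3}
  x = 1: [0↦2, 1↦0, 2↦4, 3↦4, 4↦0]  zeros at y ∈ {1, 4}
  x = 2: [0↦3, 1↦0, 2↦3, 3↦2, 4↦2]  zeros at y ∈ {1}
  x = 3: [0↦3, 1↦4, 2↦1, 3↦4, 4↦3]  zeros at y ∈ ∅
  x = 4: [0↦2, 1↦2, 2↦3, 3↦0, 4↦3]  zeros at y ∈ {3}
Collecting zeros: affine points = {(0, 0), (0, 3), (1, 1), (1, 4), (2, 1), (4, 3)}.
Total count |C(F_5)_aff| = 6.


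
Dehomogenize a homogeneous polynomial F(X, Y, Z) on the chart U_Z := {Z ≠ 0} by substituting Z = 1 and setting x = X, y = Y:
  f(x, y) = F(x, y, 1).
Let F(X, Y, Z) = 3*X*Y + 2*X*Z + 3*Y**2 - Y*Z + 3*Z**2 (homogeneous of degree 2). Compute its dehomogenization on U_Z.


f(x, y) = 3*x*y + 2*x + 3*y**2 - y + 3

On U_Z we set Z = 1. Each monomial c·X^i·Y^j·Z^k in F becomes c·x^i·y^j·1^k = c·x^i·y^j.
Substituting Z = 1: F(X, Y, 1) = 3*x*y + 2*x + 3*y**2 - y + 3.
Note: deg(f) ≤ deg(F) = 2; strict inequality happens when F is divisible by Z (lost terms).


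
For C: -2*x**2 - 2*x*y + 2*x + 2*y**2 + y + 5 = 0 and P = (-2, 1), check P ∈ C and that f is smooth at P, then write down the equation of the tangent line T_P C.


Tangent line at P: 8*x + 9*y + 7 = 0.

Step 1: f(-2, 1) = 0, so P lies on C.
Step 2: partial derivatives
  f_x(x, y) = -4*x - 2*y + 2, f_y(x, y) = -2*x + 4*y + 1.
  f_x(P) = 8, f_y(P) = 9 (gradient nonzero, so P is smooth).
Step 3: tangent line at P: 8·(x − -2) + 9·(y − 1) = 0.
Expanding: 8*x + 9*y + 7 = 0.


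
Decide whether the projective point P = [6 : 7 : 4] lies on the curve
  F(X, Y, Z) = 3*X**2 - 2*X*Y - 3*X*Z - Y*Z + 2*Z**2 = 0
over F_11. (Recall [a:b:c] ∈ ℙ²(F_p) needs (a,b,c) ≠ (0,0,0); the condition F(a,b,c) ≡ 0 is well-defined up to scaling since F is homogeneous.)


F(6,7,4) ≡ 0 (mod 11); P is on the curve.

Evaluate F(6, 7, 4) term-by-term (mod 11).
  3*X**2 ↦ 3·36·1·1 = 108
  -2*X*Y ↦ -2·6·7·1 = -84
  -3*X*Z ↦ -3·6·1·4 = -72
  -Y*Z ↦ -1·1·7·4 = -28
  2*Z**2 ↦ 2·1·1·16 = 32
Sum: F(6, 7, 4) = (108) + (-84) + (-72) + (-28) + (32) = -44.
Reducing mod 11: -44 ≡ 0 (mod 11).
Since F(a, b, c) ≡ 0 (mod 11), P lies on the curve.


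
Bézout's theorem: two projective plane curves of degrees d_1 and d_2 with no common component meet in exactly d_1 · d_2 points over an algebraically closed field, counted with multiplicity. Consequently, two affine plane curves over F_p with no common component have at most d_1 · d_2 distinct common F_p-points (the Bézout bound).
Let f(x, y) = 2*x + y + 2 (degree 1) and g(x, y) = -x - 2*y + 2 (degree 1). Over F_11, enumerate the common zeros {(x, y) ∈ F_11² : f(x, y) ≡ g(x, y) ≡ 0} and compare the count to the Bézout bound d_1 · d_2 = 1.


Common zeros: {(9, 2)}; count = 1; Bézout bound = 1.

deg(f) = 1, deg(g) = 1, so Bézout bound = 1.
Scan x ∈ F_11. For each x, list the y ∈ F_11 with f(x, y) ≡ 0 and those with g(x, y) ≡ 0 (mod 11); the common zeros in that column are the intersection.
  x = 0: f ≡ 0 at y ∈ {9}; g ≡ 0 at y ∈ {1}; common: ∅.
  x = 1: f ≡ 0 at y ∈ {7}; g ≡ 0 at y ∈ {6}; common: ∅.
  x = 2: f ≡ 0 at y ∈ {5}; g ≡ 0 at y ∈ {0}; common: ∅.
  x = 3: f ≡ 0 at y ∈ {3}; g ≡ 0 at y ∈ {5}; common: ∅.
  x = 4: f ≡ 0 at y ∈ {1}; g ≡ 0 at y ∈ {10}; common: ∅.
  x = 5: f ≡ 0 at y ∈ {10}; g ≡ 0 at y ∈ {4}; common: ∅.
  x = 6: f ≡ 0 at y ∈ {8}; g ≡ 0 at y ∈ {9}; common: ∅.
  x = 7: f ≡ 0 at y ∈ {6}; g ≡ 0 at y ∈ {3}; common: ∅.
  x = 8: f ≡ 0 at y ∈ {4}; g ≡ 0 at y ∈ {8}; common: ∅.
  x = 9: f ≡ 0 at y ∈ {2}; g ≡ 0 at y ∈ {2}; common: {2}.
  x = 10: f ≡ 0 at y ∈ {0}; g ≡ 0 at y ∈ {7}; common: ∅.
Collecting: common zeros = {(9, 2)}, so the count is 1.
Comparison with the Bézout bound: 1 ≤ 1 = deg(f)·deg(g), as expected for curves with no common component (the bound is attained).


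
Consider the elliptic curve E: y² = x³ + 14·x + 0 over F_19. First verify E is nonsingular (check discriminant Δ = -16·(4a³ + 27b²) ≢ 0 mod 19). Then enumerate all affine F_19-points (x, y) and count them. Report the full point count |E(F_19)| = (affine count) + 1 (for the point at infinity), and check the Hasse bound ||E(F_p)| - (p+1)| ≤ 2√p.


Affine points = {(0, 0), (2, 6), (2, 13), (4, 5), (4, 14), (5, 9), (5, 10), (7, 2), (7, 17), (8, 4), (8, 15), (9, 0), (10, 0), (13, 2), (13, 17), (16, 8), (16, 11), (18, 2), (18, 17)}; affine count = 19; |E(F_19)| = 20.

Discriminant check: Δ ∝ 4a³ + 27b² = 4·14³ + 27·0² = 4·2744 + 27·0 ≡ 13 (mod 19). Nonzero ⇒ E is nonsingular.
For each x ∈ F_19, compute rhs = x³ + 14·x + 0 mod 19, then count y ∈ F_19 with y² ≡ rhs.
  x = 0: rhs = 0, matching y values: 0 (1 points).
  x = 1: rhs = 15, matching y values: none (0 points).
  x = 2: rhs = 17, matching y values: 6, 13 (2 points).
  x = 3: rhs = 12, matching y values: none (0 points).
  x = 4: rhs = 6, matching y values: 5, 14 (2 points).
  x = 5: rhs = 5, matching y values: 9, 10 (2 points).
  x = 6: rhs = 15, matching y values: none (0 points).
  x = 7: rhs = 4, matching y values: 2, 17 (2 points).
  x = 8: rhs = 16, matching y values: 4, 15 (2 points).
  x = 9: rhs = 0, matching y values: 0 (1 points).
  x = 10: rhs = 0, matching y values: 0 (1 points).
  x = 11: rhs = 3, matching y values: none (0 points).
  x = 12: rhs = 15, matching y values: none (0 points).
  x = 13: rhs = 4, matching y values: 2, 17 (2 points).
  x = 14: rhs = 14, matching y values: none (0 points).
  x = 15: rhs = 13, matching y values: none (0 points).
  x = 16: rhs = 7, matching y values: 8, 11 (2 points).
  x = 17: rhs = 2, matching y values: none (0 points).
  x = 18: rhs = 4, matching y values: 2, 17 (2 points).
Total affine count: 19.
Full point count |E(F_19)| = 19 + 1 = 20.
Hasse bound: |20 − (19+1)| = |0| = 0 ≤ 2√19 ≈ 8.7178 ✓.


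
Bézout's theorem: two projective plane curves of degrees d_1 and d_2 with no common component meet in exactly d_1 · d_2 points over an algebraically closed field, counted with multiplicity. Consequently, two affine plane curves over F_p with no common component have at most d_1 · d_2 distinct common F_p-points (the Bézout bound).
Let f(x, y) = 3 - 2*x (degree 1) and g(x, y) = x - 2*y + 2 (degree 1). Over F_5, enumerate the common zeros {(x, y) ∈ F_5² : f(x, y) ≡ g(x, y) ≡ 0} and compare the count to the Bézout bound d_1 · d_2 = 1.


Common zeros: {(4, 3)}; count = 1; Bézout bound = 1.

deg(f) = 1, deg(g) = 1, so Bézout bound = 1.
Scan x ∈ F_5. For each x, list the y ∈ F_5 with f(x, y) ≡ 0 and those with g(x, y) ≡ 0 (mod 5); the common zeros in that column are the intersection.
  x = 0: f ≡ 0 at y ∈ ∅; g ≡ 0 at y ∈ {1}; common: ∅.
  x = 1: f ≡ 0 at y ∈ ∅; g ≡ 0 at y ∈ {4}; common: ∅.
  x = 2: f ≡ 0 at y ∈ ∅; g ≡ 0 at y ∈ {2}; common: ∅.
  x = 3: f ≡ 0 at y ∈ ∅; g ≡ 0 at y ∈ {0}; common: ∅.
  x = 4: f ≡ 0 at y ∈ {0, 1, 2, 3, 4}; g ≡ 0 at y ∈ {3}; common: {3}.
Collecting: common zeros = {(4, 3)}, so the count is 1.
Comparison with the Bézout bound: 1 ≤ 1 = deg(f)·deg(g), as expected for curves with no common component (the bound is attained).


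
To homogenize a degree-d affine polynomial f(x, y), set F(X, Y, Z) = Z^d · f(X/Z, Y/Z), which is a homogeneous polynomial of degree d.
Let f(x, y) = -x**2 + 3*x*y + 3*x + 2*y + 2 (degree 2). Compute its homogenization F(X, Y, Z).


F(X, Y, Z) = -X**2 + 3*X*Y + 3*X*Z + 2*Y*Z + 2*Z**2

deg(f) = 2.
Substitute x = X/Z, y = Y/Z into f, then multiply by Z^2.
  monomial -1·x^2·y^0 ↦ -1·X^2·Y^0·Z^0.
  monomial 3·x^1·y^1 ↦ 3·X^1·Y^1·Z^0.
  monomial 3·x^1·y^0 ↦ 3·X^1·Y^0·Z^1.
  monomial 2·x^0·y^1 ↦ 2·X^0·Y^1·Z^1.
  monomial 2·x^0·y^0 ↦ 2·X^0·Y^0·Z^2.
Collecting: F(X, Y, Z) = -X**2 + 3*X*Y + 3*X*Z + 2*Y*Z + 2*Z**2.


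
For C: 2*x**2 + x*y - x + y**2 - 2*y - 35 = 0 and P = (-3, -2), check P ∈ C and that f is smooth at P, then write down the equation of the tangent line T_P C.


Tangent line at P: -15*x - 9*y - 63 = 0.

Step 1: f(-3, -2) = 0, so P lies on C.
Step 2: partial derivatives
  f_x(x, y) = 4*x + y - 1, f_y(x, y) = x + 2*y - 2.
  f_x(P) = -15, f_y(P) = -9 (gradient nonzero, so P is smooth).
Step 3: tangent line at P: -15·(x − -3) + -9·(y − -2) = 0.
Expanding: -15*x - 9*y - 63 = 0.


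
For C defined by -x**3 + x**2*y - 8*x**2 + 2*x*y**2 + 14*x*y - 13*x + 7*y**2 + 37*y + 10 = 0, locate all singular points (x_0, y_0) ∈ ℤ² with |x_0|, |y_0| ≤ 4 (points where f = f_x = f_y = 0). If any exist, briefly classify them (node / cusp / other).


Singular points: {(-3, -2)}; classification: node.

Compute partial derivatives:
  f_x = -3*x**2 + 2*x*y - 16*x + 2*y**2 + 14*y - 13.
  f_y = x**2 + 4*x*y + 14*x + 14*y + 37.
Scan x_0 ∈ {−4, ..., 4}. For each x_0, f_y(x_0, y) is a polynomial in y; find its integer roots y ∈ {−4, ..., 4}, then test f_x and f at those candidates.
  x = -4: f_y(-4, y) = -2*y - 3; no integer root y with |y| ≤ 4.
  x = -3: f_y(-3, y) = 2*y + 4; vanishes at y ∈ {-2}. (-3, -2): f_x = 0, f = 0 — SINGULAR.
  x = -2: f_y(-2, y) = 6*y + 13; no integer root y with |y| ≤ 4.
  x = -1: f_y(-1, y) = 10*y + 24; no integer root y with |y| ≤ 4.
  x = 0: f_y(0, y) = 14*y + 37; no integer root y with |y| ≤ 4.
  x = 1: f_y(1, y) = 18*y + 52; no integer root y with |y| ≤ 4.
  x = 2: f_y(2, y) = 22*y + 69; no integer root y with |y| ≤ 4.
  x = 3: f_y(3, y) = 26*y + 88; no integer root y with |y| ≤ 4.
  x = 4: f_y(4, y) = 30*y + 109; no integer root y with |y| ≤ 4.
Only singular point on the grid: (-3, -2).
Classify: substitute x = -3 + u, y = -2 + v and expand: f = -u**3 + u**2*v - u**2 + 2*u*v**2 + v**2.
No constant or linear terms (consistent with a singular point). Quadratic part: -u**2 + v**2. Cubic part: -u**3 + u**2*v + 2*u*v**2.
The quadratic part v**2 - u**2 = (v − u)(v + u) splits into two distinct linear factors, so there are two distinct tangent lines y − -2 = ±(x − -3) — this is a node (ordinary double point).
Classification: node.


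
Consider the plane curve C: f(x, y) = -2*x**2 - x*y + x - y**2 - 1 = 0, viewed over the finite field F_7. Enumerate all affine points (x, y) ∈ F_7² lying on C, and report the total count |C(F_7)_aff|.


Affine F_7-points: {(1, 3), (2, 0), (2, 5), (3, 5), (3, 6), (5, 3), (5, 6)}; count = 7.

For each of the 49 pairs (x, y) ∈ F_7², evaluate f(x, y) mod 7. Record the zeros.
  x = 0: [0↦6, 1↦5, 2↦2, 3↦4, 4↦4, 5↦2, 6↦5]  zeros at y ∈ ∅
  x = 1: [0↦5, 1↦3, 2↦6, 3↦0, 4↦6, 5↦3, 6↦5]  zeros at y ∈ {3}
  x = 2: [0↦0, 1↦4, 2↦6, 3↦6, 4↦4, 5↦0, 6↦1]  zeros at y ∈ {0, 5}
  x = 3: [0↦5, 1↦1, 2↦2, 3↦1, 4↦5, 5↦0, 6↦0]  zeros at y ∈ {5, 6}
  x = 4: [0↦6, 1↦1, 2↦1, 3↦6, 4↦2, 5↦3, 6↦2]  zeros at y ∈ ∅
  x = 5: [0↦3, 1↦4, 2↦3, 3↦0, 4↦2, 5↦2, 6↦0]  zeros at y ∈ {3, 6}
  x = 6: [0↦3, 1↦3, 2↦1, 3↦4, 4↦5, 5↦4, 6↦1]  zeros at y ∈ ∅
Collecting zeros: affine points = {(1, 3), (2, 0), (2, 5), (3, 5), (3, 6), (5, 3), (5, 6)}.
Total count |C(F_7)_aff| = 7.


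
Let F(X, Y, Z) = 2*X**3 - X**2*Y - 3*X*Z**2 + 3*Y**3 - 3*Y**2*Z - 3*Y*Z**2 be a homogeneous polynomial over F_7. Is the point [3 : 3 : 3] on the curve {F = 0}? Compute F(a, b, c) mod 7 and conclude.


F(3,3,3) ≡ 5 (mod 7); P is NOT on the curve.

Evaluate F(3, 3, 3) term-by-term (mod 7).
  2*X**3 ↦ 2·27·1·1 = 54
  -X**2*Y ↦ -1·9·3·1 = -27
  -3*X*Z**2 ↦ -3·3·1·9 = -81
  3*Y**3 ↦ 3·1·27·1 = 81
  -3*Y**2*Z ↦ -3·1·9·3 = -81
  -3*Y*Z**2 ↦ -3·1·3·9 = -81
Sum: F(3, 3, 3) = (54) + (-27) + (-81) + (81) + (-81) + (-81) = -135.
Reducing mod 7: -135 ≡ 5 (mod 7).
Since F(a, b, c) ≡ 5 ≠ 0 (mod 7), P does NOT lie on the curve.


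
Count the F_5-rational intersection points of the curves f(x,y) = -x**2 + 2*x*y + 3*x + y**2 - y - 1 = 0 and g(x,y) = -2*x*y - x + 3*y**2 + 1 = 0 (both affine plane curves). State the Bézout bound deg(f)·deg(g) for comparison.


Common zeros: {(3, 1), (4, 3)}; count = 2; Bézout bound = 4.

deg(f) = 2, deg(g) = 2, so Bézout bound = 4.
Scan x ∈ F_5. For each x, list the y ∈ F_5 with f(x, y) ≡ 0 and those with g(x, y) ≡ 0 (mod 5); the common zeros in that column are the intersection.
  x = 0: f ≡ 0 at y ∈ {3}; g ≡ 0 at y ∈ ∅; common: ∅.
  x = 1: f ≡ 0 at y ∈ ∅; g ≡ 0 at y ∈ {0, 4}; common: ∅.
  x = 2: f ≡ 0 at y ∈ {1}; g ≡ 0 at y ∈ ∅; common: ∅.
  x = 3: f ≡ 0 at y ∈ {1, 4}; g ≡ 0 at y ∈ {1}; common: {1}.
  x = 4: f ≡ 0 at y ∈ {0, 3}; g ≡ 0 at y ∈ {3}; common: {3}.
Collecting: common zeros = {(3, 1), (4, 3)}, so the count is 2.
Comparison with the Bézout bound: 2 ≤ 4 = deg(f)·deg(g), as expected for curves with no common component (the affine F_5-count falls short of the bound because intersections may lie at infinity, over extension fields, or carry multiplicity).


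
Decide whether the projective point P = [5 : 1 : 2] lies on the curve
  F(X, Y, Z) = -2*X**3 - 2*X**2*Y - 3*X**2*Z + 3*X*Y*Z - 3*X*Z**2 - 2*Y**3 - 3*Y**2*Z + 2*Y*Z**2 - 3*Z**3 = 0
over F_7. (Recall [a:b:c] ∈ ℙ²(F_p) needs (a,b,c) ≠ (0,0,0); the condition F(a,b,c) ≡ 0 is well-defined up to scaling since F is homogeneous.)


F(5,1,2) ≡ 0 (mod 7); P is on the curve.

Evaluate F(5, 1, 2) term-by-term (mod 7).
  -2*X**3 ↦ -2·125·1·1 = -250
  -2*X**2*Y ↦ -2·25·1·1 = -50
  -3*X**2*Z ↦ -3·25·1·2 = -150
  3*X*Y*Z ↦ 3·5·1·2 = 30
  -3*X*Z**2 ↦ -3·5·1·4 = -60
  -2*Y**3 ↦ -2·1·1·1 = -2
  -3*Y**2*Z ↦ -3·1·1·2 = -6
  2*Y*Z**2 ↦ 2·1·1·4 = 8
  -3*Z**3 ↦ -3·1·1·8 = -24
Sum: F(5, 1, 2) = (-250) + (-50) + (-150) + (30) + (-60) + (-2) + (-6) + (8) + (-24) = -504.
Reducing mod 7: -504 ≡ 0 (mod 7).
Since F(a, b, c) ≡ 0 (mod 7), P lies on the curve.


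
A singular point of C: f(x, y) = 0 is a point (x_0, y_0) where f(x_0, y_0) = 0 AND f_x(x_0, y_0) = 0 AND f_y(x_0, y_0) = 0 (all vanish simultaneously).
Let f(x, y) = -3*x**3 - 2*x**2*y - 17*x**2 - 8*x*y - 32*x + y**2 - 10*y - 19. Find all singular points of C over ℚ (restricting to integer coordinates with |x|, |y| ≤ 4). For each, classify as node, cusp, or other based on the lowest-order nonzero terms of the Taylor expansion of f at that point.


Singular points: {(-2, 1)}; classification: node.

Compute partial derivatives:
  f_x = -9*x**2 - 4*x*y - 34*x - 8*y - 32.
  f_y = -2*x**2 - 8*x + 2*y - 10.
Scan x_0 ∈ {−4, ..., 4}. For each x_0, f_y(x_0, y) is a polynomial in y; find its integer roots y ∈ {−4, ..., 4}, then test f_x and f at those candidates.
  x = -4: f_y(-4, y) = 2*y - 10; no integer root y with |y| ≤ 4.
  x = -3: f_y(-3, y) = 2*y - 4; vanishes at y ∈ {2}. (-3, 2): f_x = -3 ≠ 0.
  x = -2: f_y(-2, y) = 2*y - 2; vanishes at y ∈ {1}. (-2, 1): f_x = 0, f = 0 — SINGULAR.
  x = -1: f_y(-1, y) = 2*y - 4; vanishes at y ∈ {2}. (-1, 2): f_x = -15 ≠ 0.
  x = 0: f_y(0, y) = 2*y - 10; no integer root y with |y| ≤ 4.
  x = 1: f_y(1, y) = 2*y - 20; no integer root y with |y| ≤ 4.
  x = 2: f_y(2, y) = 2*y - 34; no integer root y with |y| ≤ 4.
  x = 3: f_y(3, y) = 2*y - 52; no integer root y with |y| ≤ 4.
  x = 4: f_y(4, y) = 2*y - 74; no integer root y with |y| ≤ 4.
Only singular point on the grid: (-2, 1).
Classify: substitute x = -2 + u, y = 1 + v and expand: f = -3*u**3 - 2*u**2*v - u**2 + v**2.
No constant or linear terms (consistent with a singular point). Quadratic part: -u**2 + v**2. Cubic part: -3*u**3 - 2*u**2*v.
The quadratic part v**2 - u**2 = (v − u)(v + u) splits into two distinct linear factors, so there are two distinct tangent lines y − 1 = ±(x − -2) — this is a node (ordinary double point).
Classification: node.


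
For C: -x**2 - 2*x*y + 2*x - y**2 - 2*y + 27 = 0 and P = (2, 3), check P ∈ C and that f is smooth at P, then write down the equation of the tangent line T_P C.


Tangent line at P: -8*x - 12*y + 52 = 0.

Step 1: f(2, 3) = 0, so P lies on C.
Step 2: partial derivatives
  f_x(x, y) = -2*x - 2*y + 2, f_y(x, y) = -2*x - 2*y - 2.
  f_x(P) = -8, f_y(P) = -12 (gradient nonzero, so P is smooth).
Step 3: tangent line at P: -8·(x − 2) + -12·(y − 3) = 0.
Expanding: -8*x - 12*y + 52 = 0.
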